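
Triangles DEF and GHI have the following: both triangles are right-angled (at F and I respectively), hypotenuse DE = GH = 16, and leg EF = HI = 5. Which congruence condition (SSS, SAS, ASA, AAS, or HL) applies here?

Consider the given information: both triangles are right-angled (at F and I respectively), hypotenuse DE = GH = 16, and leg EF = HI = 5
This is not SAS or AAS: SAS requires two sides and the included angle between them. AAS requires two angles and a non-included side.
The correct criterion is HL. The hypotenuse and one leg of two right triangles are equal (Hypotenuse-Leg).

HL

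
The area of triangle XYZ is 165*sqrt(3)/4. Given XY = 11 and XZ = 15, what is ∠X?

From the SAS area formula Area = (1/2)ab sin(C), rearranging gives sin(C) = 2*Area/(ab).
sin(C) = 2 * 165*sqrt(3)/4 / (165) = sqrt(3)/2.
Therefore C = arcsin(sqrt(3)/2) = 60°.
Since sin(180° - C) = sin(C), the obtuse angle 120° gives the same area, so C = 60° or C = 120°.

60° or 120°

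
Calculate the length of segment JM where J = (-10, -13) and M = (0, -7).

The horizontal distance is |0 - -10| = 10 and the vertical distance is |-7 - -13| = 6.
By the Pythagorean theorem, d = sqrt(10^2 + 6^2) = sqrt(136) = 2*sqrt(34).

2*sqrt(34)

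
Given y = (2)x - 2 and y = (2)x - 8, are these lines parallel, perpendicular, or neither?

Slope of line 1: m1 = 2
Slope of line 2: m2 = 2
m1 = m2, so the lines are parallel.

Parallel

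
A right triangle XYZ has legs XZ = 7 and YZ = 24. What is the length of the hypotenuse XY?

XY = sqrt(7^2 + 24^2) = sqrt(625) = 25

25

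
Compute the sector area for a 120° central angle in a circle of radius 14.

The full circle has area πr² = π(14)² = 196*pi.
The sector covers 120° out of 360°, a fraction of 1/3.
Sector area = 196*pi × 1/3 = 196*pi/3.

196*pi/3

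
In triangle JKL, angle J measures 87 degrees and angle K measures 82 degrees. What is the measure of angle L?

Let angle L = x. Then 87 + 82 + x = 180.
x = 180 - 169 = 11 degrees.

11 degrees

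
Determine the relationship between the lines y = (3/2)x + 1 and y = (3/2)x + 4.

Slope of line 1: m1 = 3/2
Slope of line 2: m2 = 3/2
Since m1 = m2 = 3/2, the lines are parallel.

Parallel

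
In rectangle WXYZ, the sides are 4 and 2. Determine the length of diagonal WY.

d = sqrt(4^2 + 2^2) = sqrt(20) = 2*sqrt(5)

2*sqrt(5)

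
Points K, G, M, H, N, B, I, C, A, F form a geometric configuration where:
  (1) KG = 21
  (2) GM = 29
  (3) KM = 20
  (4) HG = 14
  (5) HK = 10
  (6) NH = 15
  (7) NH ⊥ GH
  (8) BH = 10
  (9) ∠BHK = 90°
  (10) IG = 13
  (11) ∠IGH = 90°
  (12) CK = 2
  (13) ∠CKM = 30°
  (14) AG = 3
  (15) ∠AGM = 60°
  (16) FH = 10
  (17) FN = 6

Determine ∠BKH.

Step 1: By the law of cosines on triangle KHB: KB² = 10² + 10² − 2·10·10·cos(90°) = 200, so KB = 10·√2.
Step 2: By the inverse law of cosines on triangle BKH: cos(∠BKH) = ((10·√2)² + 10² − 10²) / (2·10·√2·10) = 200/282.84 = 0.7071, so ∠BKH = 45°.

Therefore, the measure of angle ∠BKH = 45°.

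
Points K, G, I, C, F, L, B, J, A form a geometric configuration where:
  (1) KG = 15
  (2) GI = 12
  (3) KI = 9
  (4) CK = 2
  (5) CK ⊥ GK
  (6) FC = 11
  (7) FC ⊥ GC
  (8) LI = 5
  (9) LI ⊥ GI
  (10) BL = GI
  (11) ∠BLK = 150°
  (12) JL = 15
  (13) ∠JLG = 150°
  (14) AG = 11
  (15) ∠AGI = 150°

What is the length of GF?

Step 1: By the law of cosines on triangle CKG: CG² = 2² + 15² − 2·2·15·cos(90°) = 229, so CG ≈ 15.13.
Step 2: By the law of cosines on triangle GCF: GF² = 15.13² + 11² − 2·15.13·11·cos(90°) = 350, so GF = 5·√14.

Therefore, the length of GF = 5·√14.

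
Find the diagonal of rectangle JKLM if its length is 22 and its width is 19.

A rectangle's diagonal splits it into two right triangles, with the diagonal as the hypotenuse.
By the Pythagorean theorem, d^2 = 22^2 + 19^2 = 845.
Therefore d = sqrt(845) = 13*sqrt(5).

13*sqrt(5)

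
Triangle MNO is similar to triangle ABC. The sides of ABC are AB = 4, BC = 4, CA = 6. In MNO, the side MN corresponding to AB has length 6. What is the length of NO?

Since the triangles are similar, the ratio of corresponding sides is constant.
Scale factor k = MN / AB = 6 / 4 = 3/2
NO = k * BC = 3/2 * 4 = 6

6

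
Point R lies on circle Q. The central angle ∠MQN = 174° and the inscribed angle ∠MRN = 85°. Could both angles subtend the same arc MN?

By the inscribed angle theorem, the inscribed angle for a central angle of 174° should be 174° / 2 = 87°.
The given inscribed angle is 85°, which does not equal 87°.
Therefore, no, they do not correspond to the same arc.

No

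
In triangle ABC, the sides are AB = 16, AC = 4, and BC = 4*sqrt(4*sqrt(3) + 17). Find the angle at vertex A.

By the inverse law of cosines: cos(A) = (AB² + AC² - BC²) / (2 × AB × AC)
cos(A) = (16² + 4² - (4*sqrt(4*sqrt(3) + 17))²) / (2 × 16 × 4)
cos(A) = (256 + 16 - (64*sqrt(3) + 272)) / 128
cos(A) = -sqrt(3)/2
A = arccos(-sqrt(3)/2) = 150°

150°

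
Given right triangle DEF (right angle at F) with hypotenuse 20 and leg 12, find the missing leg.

EF = sqrt(20^2 - 12^2) = sqrt(256) = 16

16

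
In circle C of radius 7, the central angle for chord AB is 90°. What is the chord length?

Chord length = 2r sin(θ/2)
= 2 × 7 × sin(90°/2)
= 2 × 7 × sin(45°)
= 7*sqrt(2)

7*sqrt(2)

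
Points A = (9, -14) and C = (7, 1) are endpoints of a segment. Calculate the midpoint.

M = ((x₁ + x₂)/2, (y₁ + y₂)/2)
= ((9 + 7)/2, (-14 + 1)/2)
= (16/2, -13/2) = (8, -13/2)

(8, -13/2)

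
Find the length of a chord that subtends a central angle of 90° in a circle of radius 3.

Drop a perpendicular from the center to the chord, bisecting both the chord and the central angle.
Each half-chord = r sin(θ/2) = 3 sin(45°).
The full chord = 2 × 3 × sin(45°) = 3*sqrt(2).

3*sqrt(2)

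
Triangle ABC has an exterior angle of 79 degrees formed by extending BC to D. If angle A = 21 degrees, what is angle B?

angle B = 79 - 21 = 58 degrees (exterior angle theorem).

58 degrees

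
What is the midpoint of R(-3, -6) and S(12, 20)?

The midpoint is the average of the coordinates:
x: (-3 + 12)/2 = 9/2
y: (-6 + 20)/2 = 7
Midpoint = (9/2, 7)

(9/2, 7)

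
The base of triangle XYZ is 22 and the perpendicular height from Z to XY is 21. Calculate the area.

A triangle's area is half the area of a rectangle with the same base and height.
Area = (1/2) * 22 * 21 = 231.

231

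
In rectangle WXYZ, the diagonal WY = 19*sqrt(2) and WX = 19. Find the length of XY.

Using the Pythagorean theorem: d^2 = a^2 + b^2
b^2 = d^2 - a^2
b^2 = 722 - 361
b^2 = 361
b = sqrt(361) = 19

19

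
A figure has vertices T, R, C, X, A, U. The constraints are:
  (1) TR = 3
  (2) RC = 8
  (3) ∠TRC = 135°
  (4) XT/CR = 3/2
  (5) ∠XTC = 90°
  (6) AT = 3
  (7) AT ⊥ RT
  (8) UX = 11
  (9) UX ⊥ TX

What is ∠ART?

Step 1: By the law of cosines on triangle RTA: RA² = 3² + 3² − 2·3·3·cos(90°) = 18, so RA = 3·√2.
Step 2: By the inverse law of cosines on triangle ART: cos(∠ART) = ((3·√2)² + 3² − 3²) / (2·3·√2·3) = 18/25.46 = 0.7071, so ∠ART = 45°.

Therefore, the measure of angle ∠ART = 45°.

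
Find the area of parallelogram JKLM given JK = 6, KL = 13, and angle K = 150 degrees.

Area = a * b * sin(theta)
Area = 6 * 13 * sin(150 degrees)
Area = 78 * 1/2
Area = 39

39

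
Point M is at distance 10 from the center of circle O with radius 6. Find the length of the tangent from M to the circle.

Let T be the point of tangency. Then OT ⊥ MT (radius ⊥ tangent).
In right triangle OTM: OM² = OT² + MT²
10² = 6² + MT²
MT² = 64, MT = 8

8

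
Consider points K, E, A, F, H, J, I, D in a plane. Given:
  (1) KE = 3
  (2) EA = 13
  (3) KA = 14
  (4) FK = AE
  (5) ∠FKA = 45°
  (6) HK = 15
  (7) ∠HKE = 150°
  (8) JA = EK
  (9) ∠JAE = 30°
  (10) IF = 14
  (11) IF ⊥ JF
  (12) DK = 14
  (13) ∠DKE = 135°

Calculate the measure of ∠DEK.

Step 1: By the law of cosines on triangle EKD: ED² = 3² + 14² − 2·3·14·cos(135°) = 264.4, so ED ≈ 16.26.
Step 2: By the inverse law of cosines on triangle DEK: cos(∠DEK) = (16.26² + 3² − 14²) / (2·16.26·3) = 77.4/97.56 = 0.7933, so ∠DEK = 37.5°.

Therefore, the measure of angle ∠DEK = 37.5°.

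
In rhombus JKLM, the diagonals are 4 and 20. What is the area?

Area of a rhombus = (d1 * d2) / 2
Area = (4 * 20) / 2
Area = 80 / 2
Area = 40

40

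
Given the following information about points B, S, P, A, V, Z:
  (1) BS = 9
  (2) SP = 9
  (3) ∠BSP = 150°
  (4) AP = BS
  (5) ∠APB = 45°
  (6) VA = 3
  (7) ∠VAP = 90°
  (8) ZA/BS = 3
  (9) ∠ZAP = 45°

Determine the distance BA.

From the given relations: AP = BS = 9.
Step 1: By the law of cosines on triangle BSP: BP² = 9² + 9² − 2·9·9·cos(150°) = 302.3, so BP ≈ 17.39.
Step 2: By the law of cosines on triangle BPA: BA² = 17.39² + 9² − 2·17.39·9·cos(45°) = 162, so BA = 9·√2.

Therefore, the length of BA = 9·√2.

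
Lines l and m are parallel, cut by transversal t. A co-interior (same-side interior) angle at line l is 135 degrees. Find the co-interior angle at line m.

Co-interior angles (same-side interior) formed by parallel lines and a transversal are supplementary (sum to 180 degrees).
The given angle is 135 degrees.
The co-interior angle = 180 - 135 = 45 degrees.

45 degrees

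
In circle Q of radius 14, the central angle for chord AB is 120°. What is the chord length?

Drop a perpendicular from the center to the chord, bisecting both the chord and the central angle.
Each half-chord = r sin(θ/2) = 14 sin(60°).
The full chord = 2 × 14 × sin(60°) = 14*sqrt(3).

14*sqrt(3)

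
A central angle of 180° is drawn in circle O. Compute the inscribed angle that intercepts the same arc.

By the inscribed angle theorem, the inscribed angle is half the central angle.
Inscribed angle = 180° / 2 = 90°

90°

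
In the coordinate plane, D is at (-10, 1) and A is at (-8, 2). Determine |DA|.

d = sqrt((-8 - -10)^2 + (2 - 1)^2)
d = sqrt(2^2 + 1^2)
d = sqrt(4 + 1)
d = sqrt(5)

sqrt(5)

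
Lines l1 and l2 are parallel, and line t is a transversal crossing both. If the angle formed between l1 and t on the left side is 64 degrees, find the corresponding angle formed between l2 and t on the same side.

Corresponding angles formed by parallel lines and a transversal are equal.
The given angle is 64 degrees.
The corresponding angle = 64 degrees.

64 degrees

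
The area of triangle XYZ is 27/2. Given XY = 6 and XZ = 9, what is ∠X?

From the SAS area formula Area = (1/2)ab sin(C), rearranging gives sin(C) = 2*Area/(ab).
sin(C) = 2 * 27/2 / (54) = 1/2.
Therefore C = arcsin(1/2) = 30°.
Since sin(180° - C) = sin(C), the obtuse angle 150° gives the same area, so C = 30° or C = 150°.

30° or 150°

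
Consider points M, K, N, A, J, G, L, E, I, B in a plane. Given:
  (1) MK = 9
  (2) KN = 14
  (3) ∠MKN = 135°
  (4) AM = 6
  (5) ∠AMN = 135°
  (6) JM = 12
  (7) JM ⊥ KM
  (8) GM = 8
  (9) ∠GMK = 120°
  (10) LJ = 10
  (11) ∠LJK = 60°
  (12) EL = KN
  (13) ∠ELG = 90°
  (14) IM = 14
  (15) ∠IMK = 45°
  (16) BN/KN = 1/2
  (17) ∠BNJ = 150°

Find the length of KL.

Step 1: By the law of cosines on triangle JMK: JK² = 12² + 9² − 2·12·9·cos(90°) = 225, so JK = 15.
Step 2: By the law of cosines on triangle KJL: KL² = 15² + 10² − 2·15·10·cos(60°) = 175, so KL = 5·√7.

Therefore, the length of KL = 5·√7.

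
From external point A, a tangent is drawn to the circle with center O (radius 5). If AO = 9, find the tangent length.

The tangent, radius, and line from the external point to the center form a right triangle.
The right angle is where the tangent meets the radius.
By the Pythagorean theorem: tangent² + 5² = 9²
tangent² = 81 - 25 = 56
tangent = 2*sqrt(14)

2*sqrt(14)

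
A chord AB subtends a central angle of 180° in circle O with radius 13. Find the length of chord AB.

Chord = 2(13) sin(90°) = 26

26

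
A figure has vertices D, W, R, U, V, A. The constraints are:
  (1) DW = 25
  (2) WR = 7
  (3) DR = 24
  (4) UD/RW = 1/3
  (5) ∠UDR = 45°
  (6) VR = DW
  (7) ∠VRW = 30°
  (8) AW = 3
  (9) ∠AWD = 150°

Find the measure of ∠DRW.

Step 1: By the inverse law of cosines on triangle DRW: cos(∠DRW) = (24² + 7² − 25²) / (2·24·7) = 0/336 = 0, so ∠DRW = 90°.

Therefore, the measure of angle ∠DRW = 90°.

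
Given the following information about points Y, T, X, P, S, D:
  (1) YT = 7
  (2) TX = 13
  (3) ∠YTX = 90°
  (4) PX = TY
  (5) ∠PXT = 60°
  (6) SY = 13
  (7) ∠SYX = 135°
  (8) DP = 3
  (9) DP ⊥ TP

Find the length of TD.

From the given relations: PX = TY = 7.
Step 1: By the law of cosines on triangle PXT: PT² = 7² + 13² − 2·7·13·cos(60°) = 127, so PT = √127.
Step 2: By the law of cosines on triangle TPD: TD² = √127² + 3² − 2·√127·3·cos(90°) = 136, so TD = 2·√34.

Therefore, the length of TD = 2·√34.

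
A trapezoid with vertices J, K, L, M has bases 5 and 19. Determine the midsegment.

midsegment = (5 + 19) / 2 = 24 / 2 = 12

12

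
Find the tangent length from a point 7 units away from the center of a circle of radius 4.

Let T be the point of tangency. Then OT ⊥ XT (radius ⊥ tangent).
In right triangle OTX: OX² = OT² + XT²
7² = 4² + XT²
XT² = 33, XT = sqrt(33)

sqrt(33)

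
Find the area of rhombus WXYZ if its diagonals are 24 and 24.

Area of a rhombus = (d1 * d2) / 2
Area = (24 * 24) / 2
Area = 576 / 2
Area = 288

288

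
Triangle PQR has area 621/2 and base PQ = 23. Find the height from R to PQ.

height = 2 * 621/2 / 23 = 27

27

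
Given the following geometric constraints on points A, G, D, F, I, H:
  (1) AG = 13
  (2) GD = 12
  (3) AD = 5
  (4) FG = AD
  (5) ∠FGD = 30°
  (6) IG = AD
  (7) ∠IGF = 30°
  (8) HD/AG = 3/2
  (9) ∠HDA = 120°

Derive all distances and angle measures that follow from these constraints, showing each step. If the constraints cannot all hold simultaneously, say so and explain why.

The constraints are consistent.

From the given relations:
  FG = AD = 5
  IG = AD = 5
  HD = 3/2·AG = 3/2·13 ≈ 19.5

Step 1: From AD = 5, DH = 19.5, and ∠ADH = 120°, by the law of cosines:
  AH² = AD² + DH² - 2·AD·DH·cos(120°) = 25 + 380.2 + 97.5 = 502.7
  AH ≈ 22.42

Step 2: From DG = 12, GF = 5, and ∠DGF = 30°, by the law of cosines:
  DF² = DG² + GF² - 2·DG·GF·cos(30°) = 144 + 25 - 103.9 = 65.08
  DF ≈ 8.07

Step 3: From FG = 5, GI = 5, and ∠FGI = 30°, by the law of cosines:
  FI² = FG² + GI² - 2·FG·GI·cos(30°) = 25 + 25 - 43.3 = 6.699
  FI ≈ 2.59

Step 4: From AD = 5, AG = 13, DG = 12, by the inverse law of cosines:
  cos(∠DAG) = (AD² + AG² - DG²) / (2·AD·AG)
  ∠DAG = 67.38°

Step 5: From GA = 13, GD = 12, AD = 5, by the inverse law of cosines:
  cos(∠AGD) = (GA² + GD² - AD²) / (2·GA·GD)
  ∠AGD = 22.62°

Step 6: From DA = 5, DG = 12, AG = 13, by the inverse law of cosines:
  cos(∠ADG) = (DA² + DG² - AG²) / (2·DA·DG)
  ∠ADG = 90°

Step 7: From AD = 5, AH = 22.42, DH = 19.5, by the inverse law of cosines:
  cos(∠DAH) = (AD² + AH² - DH²) / (2·AD·AH)
  ∠DAH = 48.87°

Step 8: From DF = 8.07, DG = 12, FG = 5, by the inverse law of cosines:
  cos(∠FDG) = (DF² + DG² - FG²) / (2·DF·DG)
  ∠FDG = 18.05°

Step 9: From FD = 8.07, FG = 5, DG = 12, by the inverse law of cosines:
  cos(∠DFG) = (FD² + FG² - DG²) / (2·FD·FG)
  ∠DFG = 131.95°

Step 10: From FG = 5, FI = 2.59, GI = 5, by the inverse law of cosines:
  cos(∠GFI) = (FG² + FI² - GI²) / (2·FG·FI)
  ∠GFI = 75°

Step 11: From IF = 2.59, IG = 5, FG = 5, by the inverse law of cosines:
  cos(∠FIG) = (IF² + IG² - FG²) / (2·IF·IG)
  ∠FIG = 75°

Step 12: From HA = 22.42, HD = 19.5, AD = 5, by the inverse law of cosines:
  cos(∠AHD) = (HA² + HD² - AD²) / (2·HA·HD)
  ∠AHD = 11.13°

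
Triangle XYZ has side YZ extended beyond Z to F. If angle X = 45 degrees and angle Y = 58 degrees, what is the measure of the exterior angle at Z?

The interior angle at Z is 180 - 45 - 58 = 77 degrees.
The exterior angle and interior angle at Z are supplementary:
Exterior angle = 180 - 77 = 103 degrees.

103 degrees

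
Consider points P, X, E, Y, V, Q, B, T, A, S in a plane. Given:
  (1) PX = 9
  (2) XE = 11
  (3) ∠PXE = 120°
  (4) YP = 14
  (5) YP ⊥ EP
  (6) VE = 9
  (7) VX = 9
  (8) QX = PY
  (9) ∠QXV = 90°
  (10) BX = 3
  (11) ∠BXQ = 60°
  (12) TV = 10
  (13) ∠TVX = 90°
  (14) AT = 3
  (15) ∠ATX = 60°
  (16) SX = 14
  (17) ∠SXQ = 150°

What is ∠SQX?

From the given relations: QX = PY = 14.
Step 1: By the law of cosines on triangle QXS: QS² = 14² + 14² − 2·14·14·cos(150°) = 731.48, so QS ≈ 27.05.
Step 2: By the inverse law of cosines on triangle SQX: cos(∠SQX) = (27.05² + 14² − 14²) / (2·27.05·14) = 731.48/757.29 = 0.9659, so ∠SQX = 15°.

Therefore, the measure of angle ∠SQX = 15°.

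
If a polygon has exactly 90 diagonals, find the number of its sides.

Using d = n(n - 3)/2, we solve 90 = n(n - 3)/2.
So n(n - 3) = 180.
Testing n = 15: 15 * 12 = 180 = 180. Correct.
The polygon has 15 sides.

15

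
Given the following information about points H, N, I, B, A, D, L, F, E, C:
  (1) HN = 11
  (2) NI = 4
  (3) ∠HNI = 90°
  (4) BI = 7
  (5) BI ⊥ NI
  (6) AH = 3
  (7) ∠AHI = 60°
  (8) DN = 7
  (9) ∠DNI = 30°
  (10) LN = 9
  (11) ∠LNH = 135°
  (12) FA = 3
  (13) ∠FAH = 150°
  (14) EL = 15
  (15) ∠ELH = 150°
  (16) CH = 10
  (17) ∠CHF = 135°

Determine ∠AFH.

Step 1: By the law of cosines on triangle FAH: FH² = 3² + 3² − 2·3·3·cos(150°) = 33.59, so FH ≈ 5.8.
Step 2: By the inverse law of cosines on triangle AFH: cos(∠AFH) = (3² + 5.8² − 3²) / (2·3·5.8) = 33.59/34.77 = 0.9659, so ∠AFH = 15°.

Therefore, the measure of angle ∠AFH = 15°.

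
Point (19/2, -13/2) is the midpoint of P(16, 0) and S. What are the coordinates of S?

Using the midpoint formula: M = ((x1 + x2)/2, (y1 + y2)/2)
We know M = (19/2, -13/2) and P = (16, 0)
For x: 19/2 = (16 + x2)/2, so x2 = 2*19/2 - 16 = 3
For y: -13/2 = (0 + y2)/2, so y2 = 2*-13/2 - 0 = -13
S = (3, -13)

(3, -13)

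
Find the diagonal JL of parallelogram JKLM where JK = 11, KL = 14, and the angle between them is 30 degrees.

Using the law of cosines:
d^2 = 11^2 + 14^2 - 2(11)(14)cos(30 degrees)
d^2 = 121 + 196 - 308*sqrt(3)/2
d^2 = 317 - 154*sqrt(3)
d = sqrt(317 - 154*sqrt(3))

sqrt(317 - 154*sqrt(3))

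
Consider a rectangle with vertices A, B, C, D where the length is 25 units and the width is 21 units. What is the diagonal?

Using the Pythagorean theorem:
d² = 25² + 21² = 625 + 441 = 1066
d = sqrt(1066)

sqrt(1066)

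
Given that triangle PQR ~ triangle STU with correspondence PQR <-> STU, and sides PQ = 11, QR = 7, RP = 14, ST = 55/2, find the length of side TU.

Since the triangles are similar, the ratio of corresponding sides is constant.
Scale factor k = ST / PQ = 55/2 / 11 = 5/2
TU = k * QR = 5/2 * 7 = 35/2

35/2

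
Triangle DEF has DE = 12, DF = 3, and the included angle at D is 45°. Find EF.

Law of cosines: EF^2 = 12^2 + 3^2 - 2(12)(3)cos(45°) = 153 - 36*sqrt(2), so EF = 3*sqrt(17 - 4*sqrt(2)).

3*sqrt(17 - 4*sqrt(2))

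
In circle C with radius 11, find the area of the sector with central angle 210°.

Sector area = π(11²)(7/12) = 847*pi/12

847*pi/12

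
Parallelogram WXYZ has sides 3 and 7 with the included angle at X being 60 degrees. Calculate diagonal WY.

Law of cosines: d^2 = 3^2 + 7^2 - 2(3)(7)cos(60°) = 37, so d = sqrt(37).

sqrt(37)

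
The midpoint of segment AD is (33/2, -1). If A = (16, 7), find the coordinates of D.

Using the midpoint formula: M = ((x1 + x2)/2, (y1 + y2)/2)
We know M = (33/2, -1) and A = (16, 7)
For x: 33/2 = (16 + x2)/2, so x2 = 2*33/2 - 16 = 17
For y: -1 = (7 + y2)/2, so y2 = 2*-1 - 7 = -9
D = (17, -9)

(17, -9)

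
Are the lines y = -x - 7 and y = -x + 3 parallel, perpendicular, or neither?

Slope of line 1: m1 = -1
Slope of line 2: m2 = -1
Two lines are parallel if and only if they have equal slopes (or both are vertical).
Here m1 = m2 = -1, confirming the lines are parallel.

Parallel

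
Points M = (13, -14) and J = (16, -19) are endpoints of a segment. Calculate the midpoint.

The midpoint is the average of the coordinates:
x: (13 + 16)/2 = 29/2
y: (-14 + -19)/2 = -33/2
Midpoint = (29/2, -33/2)

(29/2, -33/2)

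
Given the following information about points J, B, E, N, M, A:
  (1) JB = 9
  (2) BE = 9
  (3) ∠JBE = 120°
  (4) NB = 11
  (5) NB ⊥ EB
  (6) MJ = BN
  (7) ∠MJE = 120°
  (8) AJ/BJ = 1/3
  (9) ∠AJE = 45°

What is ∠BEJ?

Step 1: By the law of cosines on triangle EBJ: EJ² = 9² + 9² − 2·9·9·cos(120°) = 243, so EJ = 9·√3.
Step 2: By the inverse law of cosines on triangle BEJ: cos(∠BEJ) = (9² + (9·√3)² − 9²) / (2·9·9·√3) = 243/280.59 = 0.866, so ∠BEJ = 30°.

Therefore, the measure of angle ∠BEJ = 30°.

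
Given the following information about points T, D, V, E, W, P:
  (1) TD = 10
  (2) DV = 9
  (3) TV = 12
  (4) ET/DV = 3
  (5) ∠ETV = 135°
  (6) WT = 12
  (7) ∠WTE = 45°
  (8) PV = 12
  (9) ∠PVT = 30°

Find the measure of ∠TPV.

Step 1: By the law of cosines on triangle PVT: PT² = 12² + 12² − 2·12·12·cos(30°) = 38.58, so PT ≈ 6.21.
Step 2: By the inverse law of cosines on triangle TPV: cos(∠TPV) = (6.21² + 12² − 12²) / (2·6.21·12) = 38.58/149.08 = 0.2588, so ∠TPV = 75°.

Therefore, the measure of angle ∠TPV = 75°.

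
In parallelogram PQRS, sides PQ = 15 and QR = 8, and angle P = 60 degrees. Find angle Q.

Consecutive angles are supplementary: angle Q = 180 - 60 = 120 degrees.

120 degrees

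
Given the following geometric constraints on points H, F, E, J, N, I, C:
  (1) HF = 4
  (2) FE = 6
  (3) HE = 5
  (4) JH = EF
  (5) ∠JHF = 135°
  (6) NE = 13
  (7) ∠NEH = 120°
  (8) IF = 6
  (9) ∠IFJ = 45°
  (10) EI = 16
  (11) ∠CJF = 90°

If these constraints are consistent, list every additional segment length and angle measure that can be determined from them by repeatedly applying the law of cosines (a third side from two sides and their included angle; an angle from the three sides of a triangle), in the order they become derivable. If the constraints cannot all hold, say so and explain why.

These constraints are not satisfiable: by the triangle inequality in triangle FEI, (2) FE = 6 and (8) IF = 6 force EI ≤ 6 + 6 = 12, but (10) says EI = 16. No planar figure meets all of them, so nothing further can be derived.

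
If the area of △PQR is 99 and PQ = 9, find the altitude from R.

Area = (1/2) * base * height
height = 2 * Area / base
height = 2 * 99 / 9
height = 198 / 9
height = 22

22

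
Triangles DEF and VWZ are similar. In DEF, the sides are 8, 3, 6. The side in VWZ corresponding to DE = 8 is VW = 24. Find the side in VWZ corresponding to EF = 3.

Similar triangles have proportional sides. Setting up the proportion:
VW / DE = WZ / EF
24 / 8 = WZ / 3
WZ = 3 * 24 / 8 = 9.

9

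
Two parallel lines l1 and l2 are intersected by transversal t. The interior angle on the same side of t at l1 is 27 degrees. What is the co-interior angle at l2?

Co-interior angles sum to 180: 180 - 27 = 153 degrees.

153 degrees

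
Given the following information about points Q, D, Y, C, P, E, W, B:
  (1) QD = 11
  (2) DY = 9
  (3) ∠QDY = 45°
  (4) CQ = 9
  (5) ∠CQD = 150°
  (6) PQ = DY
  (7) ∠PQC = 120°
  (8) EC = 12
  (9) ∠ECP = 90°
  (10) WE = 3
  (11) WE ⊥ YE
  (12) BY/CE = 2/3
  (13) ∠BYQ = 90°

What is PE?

From the given relations: PQ = DY = 9.
Step 1: By the law of cosines on triangle CQP: CP² = 9² + 9² − 2·9·9·cos(120°) = 243, so CP = 9·√3.
Step 2: By the law of cosines on triangle PCE: PE² = (9·√3)² + 12² − 2·9·√3·12·cos(90°) = 387, so PE = 3·√43.

Therefore, the length of PE = 3·√43.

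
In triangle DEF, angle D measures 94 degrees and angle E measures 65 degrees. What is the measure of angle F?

By the triangle angle sum property, the three interior angles of any triangle add up to 180°.
We know angle D = 94° and angle E = 65°, so their sum is 159°.
Therefore angle F = 180° - 159° = 21°.

21 degrees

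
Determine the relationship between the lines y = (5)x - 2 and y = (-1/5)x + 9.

Slope of line 1: m1 = 5
Slope of line 2: m2 = -1/5
Two lines are perpendicular when the product of their slopes is -1 (negative reciprocals).
m1 * m2 = (5) * (-1/5) = -1, confirming perpendicularity.

Perpendicular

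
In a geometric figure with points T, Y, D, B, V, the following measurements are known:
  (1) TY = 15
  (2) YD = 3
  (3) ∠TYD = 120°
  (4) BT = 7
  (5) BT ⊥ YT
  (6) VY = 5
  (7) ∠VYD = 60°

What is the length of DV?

Step 1: By the law of cosines on triangle DYV: DV² = 3² + 5² − 2·3·5·cos(60°) = 19, so DV = √19.

Therefore, the length of DV = √19.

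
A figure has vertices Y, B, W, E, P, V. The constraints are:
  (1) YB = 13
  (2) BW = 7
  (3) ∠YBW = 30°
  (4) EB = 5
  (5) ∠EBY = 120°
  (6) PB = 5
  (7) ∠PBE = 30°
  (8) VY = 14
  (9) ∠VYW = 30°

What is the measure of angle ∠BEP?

Step 1: By the law of cosines on triangle EBP: EP² = 5² + 5² − 2·5·5·cos(30°) = 6.7, so EP ≈ 2.59.
Step 2: By the inverse law of cosines on triangle BEP: cos(∠BEP) = (5² + 2.59² − 5²) / (2·5·2.59) = 6.7/25.88 = 0.2588, so ∠BEP = 75°.

Therefore, the measure of angle ∠BEP = 75°.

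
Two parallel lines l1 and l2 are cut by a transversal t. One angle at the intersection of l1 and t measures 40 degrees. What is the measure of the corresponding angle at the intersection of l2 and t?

When a transversal crosses parallel lines, angles in the same position at each intersection are called corresponding angles.
These are always equal, so the answer is 40 degrees.

40 degrees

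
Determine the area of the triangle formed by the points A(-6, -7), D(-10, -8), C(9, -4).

Using the Shoelace formula for a triangle:
Area = (1/2)|x0(y1 - y2) + x1(y2 - y0) + x2(y0 - y1)|
Area = (1/2)|-6(-8 - -4) + -10(-4 - -7) + 9(-7 - -8)|
Area = (1/2)|24 + -30 + 9|
Area = (1/2)|3|
Area = (1/2)(3)
Area = 3/2

3/2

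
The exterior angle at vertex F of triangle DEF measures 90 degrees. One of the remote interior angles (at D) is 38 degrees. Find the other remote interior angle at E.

By the exterior angle theorem: exterior angle = sum of remote interior angles.
90 = 38 + angle E
angle E = 90 - 38 = 52 degrees

52 degrees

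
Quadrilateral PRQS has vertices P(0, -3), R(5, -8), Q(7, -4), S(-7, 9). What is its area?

The Shoelace formula works by pairing each vertex with the next (cycling back to the first).
For each pair, compute x_i*y_(i+1) - x_(i+1)*y_i:
  (0*-8 - 5*-3) = 15
  (5*-4 - 7*-8) = 36
  (7*9 - -7*-4) = 35
  (-7*-3 - 0*9) = 21
Taking half the absolute value of the total: Area = (1/2)(107) = 107/2.

107/2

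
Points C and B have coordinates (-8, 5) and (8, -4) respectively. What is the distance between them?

d = sqrt((16)^2 + (-9)^2) = sqrt(337)

sqrt(337)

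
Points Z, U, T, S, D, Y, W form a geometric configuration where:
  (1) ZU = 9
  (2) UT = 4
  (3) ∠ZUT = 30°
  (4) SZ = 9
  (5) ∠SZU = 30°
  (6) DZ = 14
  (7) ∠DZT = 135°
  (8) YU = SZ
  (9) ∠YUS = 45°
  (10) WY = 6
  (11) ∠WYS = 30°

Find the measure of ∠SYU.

From the given relations: YU = SZ = 9.
Step 1: By the law of cosines on triangle UZS: US² = 9² + 9² − 2·9·9·cos(30°) = 21.7, so US ≈ 4.66.
Step 2: By the law of cosines on triangle YUS: YS² = 9² + 4.66² − 2·9·4.66·cos(45°) = 43.41, so YS ≈ 6.59.
Step 3: By the inverse law of cosines on triangle SYU: cos(∠SYU) = (6.59² + 9² − 4.66²) / (2·6.59·9) = 102.7/118.59 = 0.866, so ∠SYU = 30°.

Therefore, the measure of angle ∠SYU = 30°.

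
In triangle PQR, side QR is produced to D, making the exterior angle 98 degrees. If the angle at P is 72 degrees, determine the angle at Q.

The exterior angle theorem states that an exterior angle equals the sum of the two non-adjacent interior angles.
So 98 = 72 + angle Q, which gives angle Q = 98 - 72 = 26 degrees.

26 degrees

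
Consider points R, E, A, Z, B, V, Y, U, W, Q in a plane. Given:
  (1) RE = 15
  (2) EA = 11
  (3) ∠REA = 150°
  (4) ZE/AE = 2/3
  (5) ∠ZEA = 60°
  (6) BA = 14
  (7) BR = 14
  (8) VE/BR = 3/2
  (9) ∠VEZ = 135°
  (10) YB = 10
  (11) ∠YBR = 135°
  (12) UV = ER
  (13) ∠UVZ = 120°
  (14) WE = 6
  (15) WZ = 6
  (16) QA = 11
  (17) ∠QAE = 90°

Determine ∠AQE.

Step 1: By the law of cosines on triangle QAE: QE² = 11² + 11² − 2·11·11·cos(90°) = 242, so QE = 11·√2.
Step 2: By the inverse law of cosines on triangle AQE: cos(∠AQE) = (11² + (11·√2)² − 11²) / (2·11·11·√2) = 242/342.24 = 0.7071, so ∠AQE = 45°.

Therefore, the measure of angle ∠AQE = 45°.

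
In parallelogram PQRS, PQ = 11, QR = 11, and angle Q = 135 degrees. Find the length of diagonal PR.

Using the law of cosines:
d^2 = 11^2 + 11^2 - 2(11)(11)cos(135 degrees)
d^2 = 121 + 121 - 242*-sqrt(2)/2
d^2 = 121*sqrt(2) + 242
d = 11*sqrt(sqrt(2) + 2)

11*sqrt(sqrt(2) + 2)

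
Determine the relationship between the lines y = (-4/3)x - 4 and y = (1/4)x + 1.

Slope of line 1: m1 = -4/3
Slope of line 2: m2 = 1/4
For parallel lines we need equal slopes: -4/3 != 1/4.
For perpendicular lines we need m1*m2 = -1: (-4/3)(1/4) = -1/3 != -1.
Since neither condition holds, the lines are neither parallel nor perpendicular.

Neither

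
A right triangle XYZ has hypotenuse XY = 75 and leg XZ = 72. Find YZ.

Rearranging the Pythagorean theorem to solve for the unknown leg:
leg^2 = hypotenuse^2 - known_leg^2 = 5625 - 5184 = 441
leg = sqrt(441) = 21.

21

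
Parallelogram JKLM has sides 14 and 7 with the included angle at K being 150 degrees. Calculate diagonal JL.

Using the law of cosines:
d^2 = 14^2 + 7^2 - 2(14)(7)cos(150 degrees)
d^2 = 196 + 49 - 196*-sqrt(3)/2
d^2 = 98*sqrt(3) + 245
d = 7*sqrt(2*sqrt(3) + 5)

7*sqrt(2*sqrt(3) + 5)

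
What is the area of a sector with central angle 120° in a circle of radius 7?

Sector area = πr² × θ/360
= π × 7² × 1/3
= π × 49 × 1/3
= 49*pi/3

49*pi/3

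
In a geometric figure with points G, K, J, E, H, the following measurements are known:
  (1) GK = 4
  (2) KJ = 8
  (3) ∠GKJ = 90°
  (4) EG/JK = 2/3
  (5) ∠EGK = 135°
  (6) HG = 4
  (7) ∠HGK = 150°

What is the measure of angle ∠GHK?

Step 1: By the law of cosines on triangle HGK: HK² = 4² + 4² − 2·4·4·cos(150°) = 59.71, so HK ≈ 7.73.
Step 2: By the inverse law of cosines on triangle GHK: cos(∠GHK) = (4² + 7.73² − 4²) / (2·4·7.73) = 59.71/61.82 = 0.9659, so ∠GHK = 15°.

Therefore, the measure of angle ∠GHK = 15°.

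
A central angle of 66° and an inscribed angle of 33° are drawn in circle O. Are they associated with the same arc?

By the inscribed angle theorem, if both angles subtend the same arc, the inscribed angle must be half the central angle.
Half of 66° = 33°, which equals the given inscribed angle of 33°.
Therefore, yes, they correspond to the same arc.

Yes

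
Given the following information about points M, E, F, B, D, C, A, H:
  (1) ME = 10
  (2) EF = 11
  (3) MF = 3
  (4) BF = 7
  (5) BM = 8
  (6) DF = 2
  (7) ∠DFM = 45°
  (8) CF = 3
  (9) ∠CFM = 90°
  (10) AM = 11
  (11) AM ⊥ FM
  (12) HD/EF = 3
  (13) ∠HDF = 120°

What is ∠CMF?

Step 1: By the law of cosines on triangle MFC: MC² = 3² + 3² − 2·3·3·cos(90°) = 18, so MC = 3·√2.
Step 2: By the inverse law of cosines on triangle CMF: cos(∠CMF) = ((3·√2)² + 3² − 3²) / (2·3·√2·3) = 18/25.46 = 0.7071, so ∠CMF = 45°.

Therefore, the measure of angle ∠CMF = 45°.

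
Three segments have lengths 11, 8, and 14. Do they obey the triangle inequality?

Yes.
The triangle inequality requires that the sum of any two sides exceeds the third.
Here 8 + 11 = 19 > 14, so the condition is met.

Yes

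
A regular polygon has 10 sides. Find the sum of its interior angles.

The sum of interior angles of an n-sided polygon is (n - 2) * 180.
For n = 10: (10 - 2) * 180 = 8 * 180 = 1440 degrees.

1440 degrees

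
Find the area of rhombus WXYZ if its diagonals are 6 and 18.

Area of a rhombus = (d1 * d2) / 2
Area = (6 * 18) / 2
Area = 108 / 2
Area = 54

54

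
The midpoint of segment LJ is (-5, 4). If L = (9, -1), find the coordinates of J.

Using the midpoint formula: M = ((x1 + x2)/2, (y1 + y2)/2)
We know M = (-5, 4) and L = (9, -1)
For x: -5 = (9 + x2)/2, so x2 = 2*-5 - 9 = -19
For y: 4 = (-1 + y2)/2, so y2 = 2*4 - -1 = 9
J = (-19, 9)

(-19, 9)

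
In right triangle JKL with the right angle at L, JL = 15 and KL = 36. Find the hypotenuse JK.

JK = sqrt(15^2 + 36^2) = sqrt(1521) = 39

39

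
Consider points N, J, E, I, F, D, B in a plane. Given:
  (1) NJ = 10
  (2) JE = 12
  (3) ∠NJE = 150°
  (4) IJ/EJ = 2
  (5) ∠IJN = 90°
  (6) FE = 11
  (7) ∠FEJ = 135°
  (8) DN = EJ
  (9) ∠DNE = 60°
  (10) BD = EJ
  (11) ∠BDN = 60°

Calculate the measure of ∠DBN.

From the given relations: BD = EJ = 12; DN = EJ = 12.
Step 1: By the law of cosines on triangle BDN: BN² = 12² + 12² − 2·12·12·cos(60°) = 144, so BN = 12.
Step 2: By the inverse law of cosines on triangle DBN: cos(∠DBN) = (12² + 12² − 12²) / (2·12·12) = 144/288 = 0.5, so ∠DBN = 60°.

Therefore, the measure of angle ∠DBN = 60°.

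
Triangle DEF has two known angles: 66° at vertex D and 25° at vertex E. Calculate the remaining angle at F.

The interior angles sum to 180°: angle F = 180 - 66 - 25 = 89°.
The triangle is acute (angles 66°, 25°, 89°).

89 degrees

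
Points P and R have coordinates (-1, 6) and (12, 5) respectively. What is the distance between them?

The horizontal distance is |12 - -1| = 13 and the vertical distance is |5 - 6| = 1.
By the Pythagorean theorem, d = sqrt(13^2 + 1^2) = sqrt(170).

sqrt(170)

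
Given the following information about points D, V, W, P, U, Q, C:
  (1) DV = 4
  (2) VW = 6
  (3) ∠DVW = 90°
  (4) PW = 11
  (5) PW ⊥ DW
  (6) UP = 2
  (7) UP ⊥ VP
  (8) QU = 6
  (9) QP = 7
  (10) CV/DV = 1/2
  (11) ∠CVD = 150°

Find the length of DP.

Step 1: By the law of cosines on triangle DVW: DW² = 4² + 6² − 2·4·6·cos(90°) = 52, so DW = 2·√13.
Step 2: By the law of cosines on triangle DWP: DP² = (2·√13)² + 11² − 2·2·√13·11·cos(90°) = 173, so DP = √173.

Therefore, the length of DP = √173.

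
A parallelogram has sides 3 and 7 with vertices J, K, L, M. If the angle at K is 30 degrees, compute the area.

Area = 3 * 7 * sin(30°) = 21 * 1/2 = 21/2

21/2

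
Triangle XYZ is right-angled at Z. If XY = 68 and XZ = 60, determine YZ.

By the Pythagorean theorem: YZ^2 = XY^2 - XZ^2
YZ^2 = 68^2 - 60^2 = 4624 - 3600 = 1024
YZ = sqrt(1024) = 32

32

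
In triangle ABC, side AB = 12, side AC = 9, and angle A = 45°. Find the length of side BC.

By the law of cosines: BC^2 = AB^2 + AC^2 - 2*AB*AC*cos(A)
BC^2 = 12^2 + 9^2 - 2*12*9*cos(45°)
BC^2 = 144 + 81 - 216*(sqrt(2)/2)
BC^2 = 225 - 108*sqrt(2)
BC = 3*sqrt(25 - 12*sqrt(2))

3*sqrt(25 - 12*sqrt(2))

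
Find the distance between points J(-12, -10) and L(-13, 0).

d = sqrt((-13 - -12)^2 + (0 - -10)^2)
d = sqrt(-1^2 + 10^2)
d = sqrt(1 + 100)
d = sqrt(101)

sqrt(101)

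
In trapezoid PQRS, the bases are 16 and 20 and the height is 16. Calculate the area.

A trapezoid's area equals the midsegment times the height.
The midsegment is (16 + 20) / 2 = 18.
Area = 18 * 16 = 288.

288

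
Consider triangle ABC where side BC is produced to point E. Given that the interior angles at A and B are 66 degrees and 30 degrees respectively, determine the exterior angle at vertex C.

By the exterior angle theorem, an exterior angle of a triangle equals the sum of the two remote interior angles.
Exterior angle = angle A + angle B
Exterior angle = 66 + 30 = 96 degrees

96 degrees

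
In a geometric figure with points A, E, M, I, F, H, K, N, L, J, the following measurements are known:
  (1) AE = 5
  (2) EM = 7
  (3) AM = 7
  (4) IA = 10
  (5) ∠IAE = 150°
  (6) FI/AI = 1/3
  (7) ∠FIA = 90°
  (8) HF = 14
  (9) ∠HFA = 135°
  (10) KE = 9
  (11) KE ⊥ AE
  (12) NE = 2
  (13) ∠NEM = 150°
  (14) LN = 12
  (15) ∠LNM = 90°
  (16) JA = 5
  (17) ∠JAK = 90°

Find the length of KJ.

Step 1: By the law of cosines on triangle KEA: KA² = 9² + 5² − 2·9·5·cos(90°) = 106, so KA = √106.
Step 2: By the law of cosines on triangle KAJ: KJ² = √106² + 5² − 2·√106·5·cos(90°) = 131, so KJ = √131.

Therefore, the length of KJ = √131.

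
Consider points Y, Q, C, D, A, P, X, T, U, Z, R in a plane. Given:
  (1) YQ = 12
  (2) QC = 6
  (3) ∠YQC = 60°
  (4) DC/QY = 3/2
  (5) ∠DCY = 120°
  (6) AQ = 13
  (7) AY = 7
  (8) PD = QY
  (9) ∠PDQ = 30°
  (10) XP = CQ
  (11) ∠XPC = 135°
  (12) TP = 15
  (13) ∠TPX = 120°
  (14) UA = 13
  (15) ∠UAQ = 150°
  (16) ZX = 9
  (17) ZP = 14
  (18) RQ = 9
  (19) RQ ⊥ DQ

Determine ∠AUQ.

Step 1: By the law of cosines on triangle UAQ: UQ² = 13² + 13² − 2·13·13·cos(150°) = 630.72, so UQ ≈ 25.11.
Step 2: By the inverse law of cosines on triangle AUQ: cos(∠AUQ) = (13² + 25.11² − 13²) / (2·13·25.11) = 630.72/652.97 = 0.9659, so ∠AUQ = 15°.

Therefore, the measure of angle ∠AUQ = 15°.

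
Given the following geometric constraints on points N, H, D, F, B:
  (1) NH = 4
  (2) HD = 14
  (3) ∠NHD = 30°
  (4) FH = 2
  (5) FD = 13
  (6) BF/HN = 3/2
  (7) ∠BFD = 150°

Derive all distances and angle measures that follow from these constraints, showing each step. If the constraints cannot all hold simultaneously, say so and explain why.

The constraints are consistent.

From the given relations:
  BF = 3/2·HN = 3/2·4 = 6

Step 1: From NH = 4, HD = 14, and ∠NHD = 30°, by the law of cosines:
  ND² = NH² + HD² - 2·NH·HD·cos(30°) = 16 + 196 - 96.99 = 115
  ND ≈ 10.72

Step 2: From DF = 13, FB = 6, and ∠DFB = 150°, by the law of cosines:
  DB² = DF² + FB² - 2·DF·FB·cos(150°) = 169 + 36 + 135.1 = 340.1
  DB ≈ 18.44

Step 3: From HD = 14, HF = 2, DF = 13, by the inverse law of cosines:
  cos(∠DHF) = (HD² + HF² - DF²) / (2·HD·HF)
  ∠DHF = 56.39°

Step 4: From DF = 13, DH = 14, FH = 2, by the inverse law of cosines:
  cos(∠FDH) = (DF² + DH² - FH²) / (2·DF·DH)
  ∠FDH = 7.36°

Step 5: From FD = 13, FH = 2, DH = 14, by the inverse law of cosines:
  cos(∠DFH) = (FD² + FH² - DH²) / (2·FD·FH)
  ∠DFH = 116.25°

Step 6: From ND = 10.72, NH = 4, DH = 14, by the inverse law of cosines:
  cos(∠DNH) = (ND² + NH² - DH²) / (2·ND·NH)
  ∠DNH = 139.25°

Step 7: From DB = 18.44, DF = 13, BF = 6, by the inverse law of cosines:
  cos(∠BDF) = (DB² + DF² - BF²) / (2·DB·DF)
  ∠BDF = 9.36°

Step 8: From DH = 14, DN = 10.72, HN = 4, by the inverse law of cosines:
  cos(∠HDN) = (DH² + DN² - HN²) / (2·DH·DN)
  ∠HDN = 10.75°

Step 9: From BD = 18.44, BF = 6, DF = 13, by the inverse law of cosines:
  cos(∠DBF) = (BD² + BF² - DF²) / (2·BD·BF)
  ∠DBF = 20.64°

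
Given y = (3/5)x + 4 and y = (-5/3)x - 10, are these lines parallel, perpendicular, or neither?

Slope of line 1: m1 = 3/5
Slope of line 2: m2 = -5/3
Two lines are perpendicular when the product of their slopes is -1 (negative reciprocals).
m1 * m2 = (3/5) * (-5/3) = -1, confirming perpendicularity.

Perpendicular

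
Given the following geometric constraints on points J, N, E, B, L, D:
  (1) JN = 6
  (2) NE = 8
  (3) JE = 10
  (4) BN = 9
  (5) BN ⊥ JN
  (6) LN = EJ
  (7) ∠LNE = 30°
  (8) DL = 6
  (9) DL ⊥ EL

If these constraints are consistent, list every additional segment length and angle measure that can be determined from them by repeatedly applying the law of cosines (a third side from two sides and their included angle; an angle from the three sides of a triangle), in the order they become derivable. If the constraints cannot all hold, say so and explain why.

The constraints are consistent. Derivable facts, in order:
After 1 step:
- EL ≈ 5.04
- JB = 3·√13
- ∠EJN = 53.13°
- ∠ENJ = 90°
- ∠JEN = 36.87°
After 2 steps:
- ED ≈ 7.84
- ∠BJN = 56.31°
- ∠ELN = 52.48°
- ∠JBN = 33.69°
- ∠LEN = 97.52°
After 3 steps:
- ∠DEL = 49.95°
- ∠EDL = 40.05°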